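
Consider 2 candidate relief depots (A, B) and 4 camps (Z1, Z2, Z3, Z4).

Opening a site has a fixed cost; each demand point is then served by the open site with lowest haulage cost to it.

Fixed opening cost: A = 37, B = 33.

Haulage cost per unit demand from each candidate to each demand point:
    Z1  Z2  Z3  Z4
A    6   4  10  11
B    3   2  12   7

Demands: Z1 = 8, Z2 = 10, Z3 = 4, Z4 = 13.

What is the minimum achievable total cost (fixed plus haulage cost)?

216

Open {B}: assign each demand point to its cheapest open site.
  Z1→B 8×3=24, Z2→B 10×2=20, Z3→B 4×12=48, Z4→B 13×7=91
  haulage cost 183, fixed 33 → total 216.
Compare {A, B}: haulage cost 175 + fixed 70 = 245.
Compare {A}: haulage cost 271 + fixed 37 = 308.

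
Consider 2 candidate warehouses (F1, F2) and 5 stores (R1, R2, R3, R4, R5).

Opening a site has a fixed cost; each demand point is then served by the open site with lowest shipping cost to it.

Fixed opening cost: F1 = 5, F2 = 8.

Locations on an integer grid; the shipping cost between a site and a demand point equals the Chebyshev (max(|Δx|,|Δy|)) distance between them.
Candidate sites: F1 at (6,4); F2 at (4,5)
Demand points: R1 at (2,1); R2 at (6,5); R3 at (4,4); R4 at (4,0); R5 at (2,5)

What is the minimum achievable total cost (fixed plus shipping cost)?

20

Open {F1}: assign each demand point to its cheapest open site.
  R1→F1 4, R2→F1 1, R3→F1 2, R4→F1 4, R5→F1 4
  shipping cost 15, fixed 5 → total 20.
Compare {F2}: shipping cost 14 + fixed 8 = 22.
Compare {F1, F2}: shipping cost 12 + fixed 13 = 25.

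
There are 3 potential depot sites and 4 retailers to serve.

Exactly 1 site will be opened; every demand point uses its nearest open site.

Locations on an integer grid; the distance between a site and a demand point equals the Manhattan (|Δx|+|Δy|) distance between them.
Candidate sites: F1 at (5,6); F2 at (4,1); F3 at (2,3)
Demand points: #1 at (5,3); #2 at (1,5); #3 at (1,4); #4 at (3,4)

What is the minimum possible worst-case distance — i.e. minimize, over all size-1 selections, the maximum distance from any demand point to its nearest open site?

Open {F3}.
  Farthest demand point is #1 at distance 3 (to F3); all others are ≤ 3.
With {F1} the worst case is 6.
With {F2} the worst case is 7.
No size-1 selection achieves below 3.

3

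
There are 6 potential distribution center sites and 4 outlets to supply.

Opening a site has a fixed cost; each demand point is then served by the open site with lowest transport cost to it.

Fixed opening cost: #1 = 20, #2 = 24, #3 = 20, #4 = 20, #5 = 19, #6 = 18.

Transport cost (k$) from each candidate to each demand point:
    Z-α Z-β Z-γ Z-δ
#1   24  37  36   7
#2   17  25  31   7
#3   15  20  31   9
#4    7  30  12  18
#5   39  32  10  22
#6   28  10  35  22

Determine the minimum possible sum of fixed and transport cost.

Open {#4, #6}: assign each demand point to its cheapest open site.
  Z-α→#4 7, Z-β→#6 10, Z-γ→#4 12, Z-δ→#4 18
  transport cost 47, fixed 38 → total 85.
Compare {#4}: transport cost 67 + fixed 20 = 87.
Compare {#3, #4}: transport cost 48 + fixed 40 = 88.
Compare {#3, #5}: transport cost 54 + fixed 39 = 93.
All other subsets cost ≥ 87. Minimum total cost: 85.

85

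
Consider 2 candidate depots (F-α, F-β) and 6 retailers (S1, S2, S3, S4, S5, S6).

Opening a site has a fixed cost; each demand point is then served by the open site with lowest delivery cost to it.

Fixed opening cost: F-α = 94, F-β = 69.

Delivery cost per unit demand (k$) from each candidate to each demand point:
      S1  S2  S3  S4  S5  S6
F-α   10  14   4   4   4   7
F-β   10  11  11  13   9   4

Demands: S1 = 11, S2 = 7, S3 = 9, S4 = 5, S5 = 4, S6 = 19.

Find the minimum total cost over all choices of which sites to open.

498

Open {F-α, F-β}: assign each demand point to its cheapest open site.
  S1→F-α 11×10=110, S2→F-β 7×11=77, S3→F-α 9×4=36, S4→F-α 5×4=20, S5→F-α 4×4=16, S6→F-β 19×4=76
  delivery cost 335, fixed 163 → total 498.
Compare {F-α}: delivery cost 413 + fixed 94 = 507.
Compare {F-β}: delivery cost 463 + fixed 69 = 532.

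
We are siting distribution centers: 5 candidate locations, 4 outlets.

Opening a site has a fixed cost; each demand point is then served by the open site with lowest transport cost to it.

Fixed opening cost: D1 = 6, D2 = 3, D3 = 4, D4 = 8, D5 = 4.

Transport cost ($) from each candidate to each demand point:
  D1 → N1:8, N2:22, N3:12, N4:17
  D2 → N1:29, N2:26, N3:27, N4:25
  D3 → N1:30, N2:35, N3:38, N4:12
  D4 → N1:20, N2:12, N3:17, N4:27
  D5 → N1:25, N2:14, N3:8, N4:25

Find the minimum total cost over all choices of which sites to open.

56

Open {D1, D3, D5}: assign each demand point to its cheapest open site.
  N1→D1 8, N2→D5 14, N3→D5 8, N4→D3 12
  transport cost 42, fixed 14 → total 56.
Compare {D1, D5}: transport cost 47 + fixed 10 = 57.
Compare {D1, D2, D3, D5}: transport cost 42 + fixed 17 = 59.
Compare {D1, D2, D5}: transport cost 47 + fixed 13 = 60.
All other subsets cost ≥ 57. Minimum total cost: 56.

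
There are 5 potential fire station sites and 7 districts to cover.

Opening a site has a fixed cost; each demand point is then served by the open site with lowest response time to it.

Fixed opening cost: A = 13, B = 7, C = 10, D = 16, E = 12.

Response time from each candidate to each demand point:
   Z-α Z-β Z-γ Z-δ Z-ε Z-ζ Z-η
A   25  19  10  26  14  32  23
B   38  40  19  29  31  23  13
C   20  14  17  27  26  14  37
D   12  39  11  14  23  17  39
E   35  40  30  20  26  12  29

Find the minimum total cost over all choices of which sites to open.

134

Open {B, C, D}: assign each demand point to its cheapest open site.
  Z-α→D 12, Z-β→C 14, Z-γ→D 11, Z-δ→D 14, Z-ε→D 23, Z-ζ→C 14, Z-η→B 13
  response time 101, fixed 33 → total 134.
Compare {A, B, D}: response time 99 + fixed 36 = 135.
Compare {A, B, C, D}: response time 91 + fixed 46 = 137.
Compare {A, D}: response time 109 + fixed 29 = 138.
All other subsets cost ≥ 135. Minimum total cost: 134.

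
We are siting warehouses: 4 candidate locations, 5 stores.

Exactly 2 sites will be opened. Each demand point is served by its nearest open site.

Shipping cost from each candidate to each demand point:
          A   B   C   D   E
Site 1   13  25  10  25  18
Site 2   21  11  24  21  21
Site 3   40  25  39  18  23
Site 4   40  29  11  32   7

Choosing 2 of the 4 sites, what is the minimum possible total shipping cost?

Open {Site 2, Site 4}.
  A→Site 2 21, B→Site 2 11, C→Site 4 11, D→Site 2 21, E→Site 4 7  ⇒ total 71.
Compare {Site 1, Site 2}: total 73.
Compare {Site 1, Site 4}: total 80.
No size-2 selection does better; minimum is 71.

71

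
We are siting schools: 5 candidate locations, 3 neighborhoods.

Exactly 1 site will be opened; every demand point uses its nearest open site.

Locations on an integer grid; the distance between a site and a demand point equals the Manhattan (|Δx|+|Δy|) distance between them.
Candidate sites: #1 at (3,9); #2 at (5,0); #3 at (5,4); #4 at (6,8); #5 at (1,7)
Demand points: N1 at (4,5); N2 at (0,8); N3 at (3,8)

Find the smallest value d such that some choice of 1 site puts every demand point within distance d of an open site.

Open {#1}.
  Farthest demand point is N1 at distance 5 (to #1); all others are ≤ 5.
With {#5} the worst case is 5.
With {#4} the worst case is 6.
No size-1 selection achieves below 5.

5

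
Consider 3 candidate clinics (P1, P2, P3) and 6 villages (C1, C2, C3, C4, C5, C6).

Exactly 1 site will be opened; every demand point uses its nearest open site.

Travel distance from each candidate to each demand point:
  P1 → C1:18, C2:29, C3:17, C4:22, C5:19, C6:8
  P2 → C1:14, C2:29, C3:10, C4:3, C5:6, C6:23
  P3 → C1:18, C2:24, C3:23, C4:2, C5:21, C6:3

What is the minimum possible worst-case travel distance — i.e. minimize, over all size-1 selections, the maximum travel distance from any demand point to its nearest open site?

24

Open {P3}.
  Farthest demand point is C2 at travel distance 24 (to P3); all others are ≤ 24.
With {P1} the worst case is 29.
With {P2} the worst case is 29.
No size-1 selection achieves below 24.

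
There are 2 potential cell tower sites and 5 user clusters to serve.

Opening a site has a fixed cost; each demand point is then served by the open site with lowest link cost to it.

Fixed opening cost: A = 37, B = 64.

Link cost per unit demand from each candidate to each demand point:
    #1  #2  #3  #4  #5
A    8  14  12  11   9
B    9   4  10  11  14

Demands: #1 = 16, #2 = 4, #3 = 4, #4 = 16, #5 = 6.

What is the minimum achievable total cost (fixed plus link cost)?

Open {A}: assign each demand point to its cheapest open site.
  #1→A 16×8=128, #2→A 4×14=56, #3→A 4×12=48, #4→A 16×11=176, #5→A 6×9=54
  link cost 462, fixed 37 → total 499.
Compare {A, B}: link cost 414 + fixed 101 = 515.
Compare {B}: link cost 460 + fixed 64 = 524.

499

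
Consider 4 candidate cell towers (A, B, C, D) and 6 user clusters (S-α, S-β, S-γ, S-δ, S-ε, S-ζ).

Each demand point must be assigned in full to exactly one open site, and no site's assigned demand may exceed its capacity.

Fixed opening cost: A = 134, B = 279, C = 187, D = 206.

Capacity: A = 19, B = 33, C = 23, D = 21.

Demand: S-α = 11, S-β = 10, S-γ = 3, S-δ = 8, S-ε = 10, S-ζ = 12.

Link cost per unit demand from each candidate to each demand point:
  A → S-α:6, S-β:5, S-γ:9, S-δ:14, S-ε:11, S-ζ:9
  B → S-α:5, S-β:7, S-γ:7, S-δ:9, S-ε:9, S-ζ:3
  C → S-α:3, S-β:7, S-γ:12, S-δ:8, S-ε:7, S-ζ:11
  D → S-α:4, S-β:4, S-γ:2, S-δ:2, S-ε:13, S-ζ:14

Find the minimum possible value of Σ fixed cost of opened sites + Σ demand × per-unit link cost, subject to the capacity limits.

Open {B, D}; cheapest assignment that respects the capacities:
  B (cap 33, load 33): S-α, S-ε, S-ζ — cost 11×5 + 10×9 + 12×3 = 181
  D (cap 21, load 21): S-β, S-γ, S-δ — cost 10×4 + 3×2 + 8×2 = 62
  Shipping 243, fixed 485 → total 728.
  Any other capacity-feasible assignment to {B, D} ships for at least 243.
Compare {B, C}: its best feasible assignment gives total 768.
Compare {A, C, D}: its best feasible assignment gives total 800.
Every other set of open sites that can feasibly serve all demand totals ≥ 768 even under its best assignment. Minimum: 728.

728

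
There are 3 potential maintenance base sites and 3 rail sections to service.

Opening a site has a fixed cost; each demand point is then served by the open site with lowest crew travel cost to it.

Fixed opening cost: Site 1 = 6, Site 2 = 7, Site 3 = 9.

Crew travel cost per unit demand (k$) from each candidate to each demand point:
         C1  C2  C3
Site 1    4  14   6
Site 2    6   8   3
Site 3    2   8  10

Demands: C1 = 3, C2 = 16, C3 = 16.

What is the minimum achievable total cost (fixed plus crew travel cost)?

Open {Site 2, Site 3}: assign each demand point to its cheapest open site.
  C1→Site 3 3×2=6, C2→Site 2 16×8=128, C3→Site 2 16×3=48
  crew travel cost 182, fixed 16 → total 198.
Compare {Site 2}: crew travel cost 194 + fixed 7 = 201.
Compare {Site 1, Site 2}: crew travel cost 188 + fixed 13 = 201.
Compare {Site 1, Site 2, Site 3}: crew travel cost 182 + fixed 22 = 204.
All other subsets cost ≥ 201. Minimum total cost: 198.

198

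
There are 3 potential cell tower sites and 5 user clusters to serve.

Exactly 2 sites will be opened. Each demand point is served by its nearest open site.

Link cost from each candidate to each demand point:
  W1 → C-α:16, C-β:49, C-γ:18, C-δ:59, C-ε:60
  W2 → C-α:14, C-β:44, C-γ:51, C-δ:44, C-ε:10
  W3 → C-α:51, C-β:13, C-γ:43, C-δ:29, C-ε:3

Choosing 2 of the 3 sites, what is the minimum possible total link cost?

Open {W1, W3}.
  C-α→W1 16, C-β→W3 13, C-γ→W1 18, C-δ→W3 29, C-ε→W3 3  ⇒ total 79.
Compare {W2, W3}: total 102.
Compare {W1, W2}: total 130.

79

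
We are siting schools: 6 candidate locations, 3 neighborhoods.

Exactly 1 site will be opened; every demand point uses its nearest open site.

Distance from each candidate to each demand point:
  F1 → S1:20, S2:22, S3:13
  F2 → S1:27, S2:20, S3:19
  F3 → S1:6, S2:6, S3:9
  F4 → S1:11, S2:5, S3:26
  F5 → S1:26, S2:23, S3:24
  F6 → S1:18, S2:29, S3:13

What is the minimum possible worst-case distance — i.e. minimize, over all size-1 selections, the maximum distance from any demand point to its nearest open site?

Open {F3}.
  Farthest demand point is S3 at distance 9 (to F3); all others are ≤ 9.
With {F1} the worst case is 22.
With {F4} the worst case is 26.
No size-1 selection achieves below 9.

9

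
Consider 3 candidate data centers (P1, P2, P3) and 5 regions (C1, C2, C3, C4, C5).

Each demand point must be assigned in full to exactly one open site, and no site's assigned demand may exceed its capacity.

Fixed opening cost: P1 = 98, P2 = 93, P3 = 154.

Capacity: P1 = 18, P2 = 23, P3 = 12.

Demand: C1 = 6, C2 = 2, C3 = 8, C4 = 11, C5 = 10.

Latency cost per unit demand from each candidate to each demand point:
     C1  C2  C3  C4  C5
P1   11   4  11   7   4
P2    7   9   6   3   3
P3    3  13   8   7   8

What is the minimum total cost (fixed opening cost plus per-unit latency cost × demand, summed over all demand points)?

386

Open {P1, P2}; cheapest assignment that respects the capacities:
  P1 (cap 18, load 18): C1, C2, C5 — cost 6×11 + 2×4 + 10×4 = 114
  P2 (cap 23, load 19): C3, C4 — cost 8×6 + 11×3 = 81
  Shipping 195, fixed 191 → total 386.
  Any other capacity-feasible assignment to {P1, P2} ships for at least 195.
Compare {P1, P2, P3}: its best feasible assignment gives total 492.
Every other set of open sites that can feasibly serve all demand totals ≥ 492 even under its best assignment. Minimum: 386.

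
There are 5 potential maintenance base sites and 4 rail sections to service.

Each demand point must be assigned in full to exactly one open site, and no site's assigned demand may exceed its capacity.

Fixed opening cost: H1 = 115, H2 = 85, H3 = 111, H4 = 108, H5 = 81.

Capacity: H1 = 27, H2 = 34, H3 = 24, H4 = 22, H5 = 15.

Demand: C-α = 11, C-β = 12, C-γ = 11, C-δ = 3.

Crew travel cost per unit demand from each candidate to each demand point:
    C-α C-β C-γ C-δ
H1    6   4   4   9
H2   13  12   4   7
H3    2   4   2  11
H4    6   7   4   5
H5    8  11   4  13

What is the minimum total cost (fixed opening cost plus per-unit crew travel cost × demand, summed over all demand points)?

331

Open {H2, H3}; cheapest assignment that respects the capacities:
  H2 (cap 34, load 14): C-γ, C-δ — cost 11×4 + 3×7 = 65
  H3 (cap 24, load 23): C-α, C-β — cost 11×2 + 12×4 = 70
  Shipping 135, fixed 196 → total 331.
  Any other capacity-feasible assignment to {H2, H3} ships for at least 135.
Compare {H1, H3}: its best feasible assignment gives total 345.
Compare {H3, H5}: its best feasible assignment gives total 345.
Every other set of open sites that can feasibly serve all demand totals ≥ 345 even under its best assignment. Minimum: 331.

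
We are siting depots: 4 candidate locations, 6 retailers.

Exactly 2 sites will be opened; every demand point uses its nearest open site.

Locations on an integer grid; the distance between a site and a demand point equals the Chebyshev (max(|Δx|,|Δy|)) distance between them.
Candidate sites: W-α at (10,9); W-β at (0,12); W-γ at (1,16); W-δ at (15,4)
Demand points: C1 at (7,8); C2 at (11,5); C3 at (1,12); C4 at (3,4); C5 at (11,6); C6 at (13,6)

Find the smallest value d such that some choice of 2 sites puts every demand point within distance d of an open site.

Open {W-α, W-β}.
  Farthest demand point is C4 at distance 7 (to W-α); all others are ≤ 7.
With {W-α, W-γ} the worst case is 7.
With {W-β, W-δ} the worst case is 8.
No size-2 selection achieves below 7.

7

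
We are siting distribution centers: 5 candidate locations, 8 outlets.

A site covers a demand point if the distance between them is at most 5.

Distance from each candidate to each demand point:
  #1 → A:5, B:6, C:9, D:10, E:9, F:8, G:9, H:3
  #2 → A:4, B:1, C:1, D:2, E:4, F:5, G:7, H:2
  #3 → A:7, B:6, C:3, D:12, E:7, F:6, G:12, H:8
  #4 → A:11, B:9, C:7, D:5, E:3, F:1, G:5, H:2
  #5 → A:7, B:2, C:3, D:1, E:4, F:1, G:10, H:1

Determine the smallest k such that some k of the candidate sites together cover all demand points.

2

Coverage sets (demand points within 5 of each site):
  #1: {A, H}
  #2: {A, B, C, D, E, F, H}
  #3: {C}
  #4: {D, E, F, G, H}
  #5: {B, C, D, E, F, H}
No single site covers all 8 demand points.
But {#2, #4} covers everything, so the minimum is 2.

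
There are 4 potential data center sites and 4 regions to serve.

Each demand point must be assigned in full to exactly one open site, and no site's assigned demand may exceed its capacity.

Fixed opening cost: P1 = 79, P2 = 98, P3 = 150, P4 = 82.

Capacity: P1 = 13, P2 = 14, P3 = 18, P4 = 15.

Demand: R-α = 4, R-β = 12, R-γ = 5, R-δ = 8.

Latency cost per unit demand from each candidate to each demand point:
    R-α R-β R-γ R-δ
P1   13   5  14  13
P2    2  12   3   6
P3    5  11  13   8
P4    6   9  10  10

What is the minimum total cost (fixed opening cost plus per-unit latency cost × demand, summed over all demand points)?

406

Open {P1, P2, P4}; cheapest assignment that respects the capacities:
  P1 (cap 13, load 12): R-β — cost 12×5 = 60
  P2 (cap 14, load 13): R-γ, R-δ — cost 5×3 + 8×6 = 63
  P4 (cap 15, load 4): R-α — cost 4×6 = 24
  Shipping 147, fixed 259 → total 406.
  Any other capacity-feasible assignment to {P1, P2, P4} ships for at least 147.
Compare {P1, P3}: its best feasible assignment gives total 438.
Compare {P2, P3}: its best feasible assignment gives total 463.
Every other set of open sites that can feasibly serve all demand totals ≥ 438 even under its best assignment. Minimum: 406.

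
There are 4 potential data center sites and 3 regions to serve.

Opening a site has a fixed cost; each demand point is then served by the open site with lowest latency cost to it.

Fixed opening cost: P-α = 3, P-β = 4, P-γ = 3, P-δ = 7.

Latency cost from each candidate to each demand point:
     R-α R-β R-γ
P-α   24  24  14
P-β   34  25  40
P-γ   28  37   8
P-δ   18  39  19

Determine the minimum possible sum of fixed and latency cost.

62

Open {P-α, P-γ}: assign each demand point to its cheapest open site.
  R-α→P-α 24, R-β→P-α 24, R-γ→P-γ 8
  latency cost 56, fixed 6 → total 62.
Compare {P-α, P-γ, P-δ}: latency cost 50 + fixed 13 = 63.
Compare {P-α}: latency cost 62 + fixed 3 = 65.
Compare {P-β, P-γ, P-δ}: latency cost 51 + fixed 14 = 65.
All other subsets cost ≥ 63. Minimum total cost: 62.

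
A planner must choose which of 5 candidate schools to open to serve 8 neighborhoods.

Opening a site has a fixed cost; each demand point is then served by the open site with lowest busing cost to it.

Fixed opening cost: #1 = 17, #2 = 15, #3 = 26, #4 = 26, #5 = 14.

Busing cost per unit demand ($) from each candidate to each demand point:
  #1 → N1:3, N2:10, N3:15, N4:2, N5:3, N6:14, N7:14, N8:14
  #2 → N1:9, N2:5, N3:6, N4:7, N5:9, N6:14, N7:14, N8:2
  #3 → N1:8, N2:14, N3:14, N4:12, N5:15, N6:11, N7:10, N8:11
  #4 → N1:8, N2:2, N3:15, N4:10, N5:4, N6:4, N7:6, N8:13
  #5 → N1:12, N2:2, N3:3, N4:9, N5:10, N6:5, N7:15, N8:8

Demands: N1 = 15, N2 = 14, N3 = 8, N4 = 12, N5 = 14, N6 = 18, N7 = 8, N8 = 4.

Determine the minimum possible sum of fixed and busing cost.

363

Open {#1, #2, #4, #5}: assign each demand point to its cheapest open site.
  N1→#1 15×3=45, N2→#4 14×2=28, N3→#5 8×3=24, N4→#1 12×2=24, N5→#1 14×3=42, N6→#4 18×4=72, N7→#4 8×6=48, N8→#2 4×2=8
  busing cost 291, fixed 72 → total 363.
Compare {#1, #4, #5}: busing cost 315 + fixed 57 = 372.
Compare {#1, #2, #4}: busing cost 315 + fixed 58 = 373.
Compare {#1, #2, #3, #4, #5}: busing cost 291 + fixed 98 = 389.
All other subsets cost ≥ 372. Minimum total cost: 363.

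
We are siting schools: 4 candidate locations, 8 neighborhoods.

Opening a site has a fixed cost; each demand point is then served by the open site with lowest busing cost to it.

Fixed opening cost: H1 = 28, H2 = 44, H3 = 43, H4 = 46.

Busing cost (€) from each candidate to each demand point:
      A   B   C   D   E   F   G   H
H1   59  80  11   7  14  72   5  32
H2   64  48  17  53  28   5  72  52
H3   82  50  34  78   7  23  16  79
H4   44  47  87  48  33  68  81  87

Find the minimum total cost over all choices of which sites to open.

253

Open {H1, H2}: assign each demand point to its cheapest open site.
  A→H1 59, B→H2 48, C→H1 11, D→H1 7, E→H1 14, F→H2 5, G→H1 5, H→H1 32
  busing cost 181, fixed 72 → total 253.
Compare {H1, H3}: busing cost 194 + fixed 71 = 265.
Compare {H1, H2, H4}: busing cost 165 + fixed 118 = 283.
Compare {H1, H2, H3}: busing cost 174 + fixed 115 = 289.
All other subsets cost ≥ 265. Minimum total cost: 253.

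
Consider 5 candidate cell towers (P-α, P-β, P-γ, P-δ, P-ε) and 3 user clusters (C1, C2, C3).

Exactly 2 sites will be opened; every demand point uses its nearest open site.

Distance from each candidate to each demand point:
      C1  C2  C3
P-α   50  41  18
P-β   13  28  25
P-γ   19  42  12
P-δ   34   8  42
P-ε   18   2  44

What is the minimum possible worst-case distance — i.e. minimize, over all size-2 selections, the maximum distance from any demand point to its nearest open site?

18

Open {P-α, P-ε}.
  Farthest demand point is C1 at distance 18 (to P-ε); all others are ≤ 18.
With {P-γ, P-ε} the worst case is 18.
With {P-γ, P-δ} the worst case is 19.
No size-2 selection achieves below 18.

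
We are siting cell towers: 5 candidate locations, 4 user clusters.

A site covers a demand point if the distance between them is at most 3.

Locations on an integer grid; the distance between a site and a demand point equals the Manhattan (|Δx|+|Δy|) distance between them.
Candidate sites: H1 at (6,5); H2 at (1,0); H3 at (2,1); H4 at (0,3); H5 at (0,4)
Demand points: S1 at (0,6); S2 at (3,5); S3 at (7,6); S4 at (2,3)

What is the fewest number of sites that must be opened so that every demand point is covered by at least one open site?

2

Coverage sets (demand points within 3 of each site):
  H1: {S2, S3}
  H2: {}
  H3: {S4}
  H4: {S1, S4}
  H5: {S1, S4}
No single site covers all 4 demand points.
But {H1, H4} covers everything, so the minimum is 2.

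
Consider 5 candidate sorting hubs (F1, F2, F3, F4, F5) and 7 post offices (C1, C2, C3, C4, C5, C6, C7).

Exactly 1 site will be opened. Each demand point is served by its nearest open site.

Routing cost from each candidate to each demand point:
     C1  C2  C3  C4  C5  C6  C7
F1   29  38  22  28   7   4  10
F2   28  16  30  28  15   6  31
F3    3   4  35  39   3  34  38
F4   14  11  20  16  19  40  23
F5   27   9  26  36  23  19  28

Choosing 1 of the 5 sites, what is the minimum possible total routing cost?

138

Open {F1}.
  C1→F1 29, C2→F1 38, C3→F1 22, C4→F1 28, C5→F1 7, C6→F1 4, C7→F1 10  ⇒ total 138.
Compare {F4}: total 143.
Compare {F2}: total 154.
No size-1 selection does better; minimum is 138.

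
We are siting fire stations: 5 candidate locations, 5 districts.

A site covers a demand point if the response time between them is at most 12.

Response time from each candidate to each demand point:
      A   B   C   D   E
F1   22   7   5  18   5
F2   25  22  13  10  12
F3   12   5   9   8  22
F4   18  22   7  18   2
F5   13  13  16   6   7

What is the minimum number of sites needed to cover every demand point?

Coverage sets (demand points within 12 of each site):
  F1: {B, C, E}
  F2: {D, E}
  F3: {A, B, C, D}
  F4: {C, E}
  F5: {D, E}
No single site covers all 5 demand points.
But {F1, F3} covers everything, so the minimum is 2.

2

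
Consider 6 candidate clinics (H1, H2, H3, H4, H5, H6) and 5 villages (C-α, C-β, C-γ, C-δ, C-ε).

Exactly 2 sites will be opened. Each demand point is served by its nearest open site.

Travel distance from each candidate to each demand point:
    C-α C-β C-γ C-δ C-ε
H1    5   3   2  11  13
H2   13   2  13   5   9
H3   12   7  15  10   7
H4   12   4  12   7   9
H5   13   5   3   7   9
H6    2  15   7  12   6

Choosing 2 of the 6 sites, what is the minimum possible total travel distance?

Open {H2, H6}.
  C-α→H6 2, C-β→H2 2, C-γ→H6 7, C-δ→H2 5, C-ε→H6 6  ⇒ total 22.
Compare {H1, H2}: total 23.
Compare {H5, H6}: total 23.
No size-2 selection does better; minimum is 22.

22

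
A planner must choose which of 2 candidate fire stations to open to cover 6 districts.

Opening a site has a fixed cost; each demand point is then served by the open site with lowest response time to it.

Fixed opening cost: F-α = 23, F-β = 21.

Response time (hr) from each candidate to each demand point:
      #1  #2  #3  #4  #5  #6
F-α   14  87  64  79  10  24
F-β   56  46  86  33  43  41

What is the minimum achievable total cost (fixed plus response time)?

235

Open {F-α, F-β}: assign each demand point to its cheapest open site.
  #1→F-α 14, #2→F-β 46, #3→F-α 64, #4→F-β 33, #5→F-α 10, #6→F-α 24
  response time 191, fixed 44 → total 235.
Compare {F-α}: response time 278 + fixed 23 = 301.
Compare {F-β}: response time 305 + fixed 21 = 326.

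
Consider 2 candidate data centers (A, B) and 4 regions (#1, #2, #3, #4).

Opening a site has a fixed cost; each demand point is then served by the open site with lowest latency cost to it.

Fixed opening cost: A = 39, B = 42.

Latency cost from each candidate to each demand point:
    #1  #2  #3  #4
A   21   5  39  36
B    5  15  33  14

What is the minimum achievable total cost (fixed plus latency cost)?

109

Open {B}: assign each demand point to its cheapest open site.
  #1→B 5, #2→B 15, #3→B 33, #4→B 14
  latency cost 67, fixed 42 → total 109.
Compare {A, B}: latency cost 57 + fixed 81 = 138.
Compare {A}: latency cost 101 + fixed 39 = 140.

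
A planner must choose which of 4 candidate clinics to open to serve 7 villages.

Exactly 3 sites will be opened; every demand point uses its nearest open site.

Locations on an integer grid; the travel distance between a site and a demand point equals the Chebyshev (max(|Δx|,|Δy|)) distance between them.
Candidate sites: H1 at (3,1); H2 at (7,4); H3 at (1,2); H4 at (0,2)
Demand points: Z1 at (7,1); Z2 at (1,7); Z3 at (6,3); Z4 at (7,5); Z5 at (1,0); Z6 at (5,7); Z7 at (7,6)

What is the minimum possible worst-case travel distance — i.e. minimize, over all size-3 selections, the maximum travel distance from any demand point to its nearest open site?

5

Open {H1, H2, H3}.
  Farthest demand point is Z2 at travel distance 5 (to H3); all others are ≤ 5.
With {H1, H2, H4} the worst case is 5.
With {H1, H3, H4} the worst case is 5.
No size-3 selection achieves below 5.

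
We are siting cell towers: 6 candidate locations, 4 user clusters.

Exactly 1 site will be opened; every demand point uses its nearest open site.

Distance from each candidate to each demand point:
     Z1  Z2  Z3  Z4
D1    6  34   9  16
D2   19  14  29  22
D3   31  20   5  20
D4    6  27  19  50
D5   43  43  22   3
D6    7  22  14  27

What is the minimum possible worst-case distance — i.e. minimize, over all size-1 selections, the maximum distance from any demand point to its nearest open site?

27

Open {D6}.
  Farthest demand point is Z4 at distance 27 (to D6); all others are ≤ 27.
With {D2} the worst case is 29.
With {D3} the worst case is 31.
No size-1 selection achieves below 27.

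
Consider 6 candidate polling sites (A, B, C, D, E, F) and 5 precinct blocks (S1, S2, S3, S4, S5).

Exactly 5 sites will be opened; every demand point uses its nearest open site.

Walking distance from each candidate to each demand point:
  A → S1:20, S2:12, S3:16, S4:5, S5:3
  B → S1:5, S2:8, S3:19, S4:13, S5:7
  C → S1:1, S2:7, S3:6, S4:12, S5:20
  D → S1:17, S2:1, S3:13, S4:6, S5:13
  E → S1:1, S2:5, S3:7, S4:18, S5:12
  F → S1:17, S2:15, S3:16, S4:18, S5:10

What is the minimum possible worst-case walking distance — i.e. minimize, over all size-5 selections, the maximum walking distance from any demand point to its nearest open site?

Open {A, B, C, D, E}.
  Farthest demand point is S3 at walking distance 6 (to C); all others are ≤ 6.
With {A, B, C, D, F} the worst case is 6.
With {A, B, C, E, F} the worst case is 6.
No size-5 selection achieves below 6.

6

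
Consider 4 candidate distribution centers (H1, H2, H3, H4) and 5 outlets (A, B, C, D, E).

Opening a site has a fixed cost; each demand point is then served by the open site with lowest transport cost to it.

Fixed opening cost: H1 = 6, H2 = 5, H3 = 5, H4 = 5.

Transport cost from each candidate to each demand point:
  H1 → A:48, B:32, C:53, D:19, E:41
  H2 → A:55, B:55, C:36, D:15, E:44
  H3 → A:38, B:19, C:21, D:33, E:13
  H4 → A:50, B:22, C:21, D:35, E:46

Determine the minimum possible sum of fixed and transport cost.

116

Open {H2, H3}: assign each demand point to its cheapest open site.
  A→H3 38, B→H3 19, C→H3 21, D→H2 15, E→H3 13
  transport cost 106, fixed 10 → total 116.
Compare {H1, H3}: transport cost 110 + fixed 11 = 121.
Compare {H2, H3, H4}: transport cost 106 + fixed 15 = 121.
Compare {H1, H2, H3}: transport cost 106 + fixed 16 = 122.
All other subsets cost ≥ 121. Minimum total cost: 116.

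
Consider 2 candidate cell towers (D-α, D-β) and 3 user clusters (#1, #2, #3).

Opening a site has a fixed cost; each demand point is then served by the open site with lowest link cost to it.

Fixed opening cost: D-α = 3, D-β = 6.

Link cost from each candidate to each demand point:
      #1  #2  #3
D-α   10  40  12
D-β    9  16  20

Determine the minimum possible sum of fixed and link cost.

46

Open {D-α, D-β}: assign each demand point to its cheapest open site.
  #1→D-β 9, #2→D-β 16, #3→D-α 12
  link cost 37, fixed 9 → total 46.
Compare {D-β}: link cost 45 + fixed 6 = 51.
Compare {D-α}: link cost 62 + fixed 3 = 65.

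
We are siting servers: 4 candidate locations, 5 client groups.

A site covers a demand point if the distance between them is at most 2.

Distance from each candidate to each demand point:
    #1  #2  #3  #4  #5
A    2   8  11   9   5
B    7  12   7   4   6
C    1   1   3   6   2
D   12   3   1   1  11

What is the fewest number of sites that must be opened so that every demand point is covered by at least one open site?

Coverage sets (demand points within 2 of each site):
  A: {#1}
  B: {}
  C: {#1, #2, #5}
  D: {#3, #4}
No single site covers all 5 demand points.
But {C, D} covers everything, so the minimum is 2.

2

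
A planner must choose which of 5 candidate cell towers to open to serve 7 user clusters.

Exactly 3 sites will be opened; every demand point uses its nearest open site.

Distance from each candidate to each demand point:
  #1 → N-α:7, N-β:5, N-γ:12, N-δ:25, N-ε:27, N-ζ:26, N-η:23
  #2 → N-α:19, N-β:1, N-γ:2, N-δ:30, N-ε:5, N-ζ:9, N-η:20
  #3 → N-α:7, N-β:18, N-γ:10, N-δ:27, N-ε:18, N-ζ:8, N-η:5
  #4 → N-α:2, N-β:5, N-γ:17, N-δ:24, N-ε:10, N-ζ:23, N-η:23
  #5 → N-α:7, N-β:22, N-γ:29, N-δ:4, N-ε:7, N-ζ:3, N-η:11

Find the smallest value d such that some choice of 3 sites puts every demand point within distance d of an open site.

Open {#2, #3, #5}.
  Farthest demand point is N-α at distance 7 (to #3); all others are ≤ 7.
With {#1, #3, #5} the worst case is 10.
With {#3, #4, #5} the worst case is 10.
No size-3 selection achieves below 7.

7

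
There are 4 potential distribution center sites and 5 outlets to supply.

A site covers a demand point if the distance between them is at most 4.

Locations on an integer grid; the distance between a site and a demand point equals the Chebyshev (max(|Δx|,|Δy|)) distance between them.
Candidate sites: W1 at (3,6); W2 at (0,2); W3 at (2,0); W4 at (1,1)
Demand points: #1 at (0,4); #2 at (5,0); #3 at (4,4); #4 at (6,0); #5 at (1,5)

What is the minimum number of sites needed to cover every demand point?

Coverage sets (demand points within 4 of each site):
  W1: {#1, #3, #5}
  W2: {#1, #3, #5}
  W3: {#1, #2, #3, #4}
  W4: {#1, #2, #3, #5}
No single site covers all 5 demand points.
But {W1, W3} covers everything, so the minimum is 2.

2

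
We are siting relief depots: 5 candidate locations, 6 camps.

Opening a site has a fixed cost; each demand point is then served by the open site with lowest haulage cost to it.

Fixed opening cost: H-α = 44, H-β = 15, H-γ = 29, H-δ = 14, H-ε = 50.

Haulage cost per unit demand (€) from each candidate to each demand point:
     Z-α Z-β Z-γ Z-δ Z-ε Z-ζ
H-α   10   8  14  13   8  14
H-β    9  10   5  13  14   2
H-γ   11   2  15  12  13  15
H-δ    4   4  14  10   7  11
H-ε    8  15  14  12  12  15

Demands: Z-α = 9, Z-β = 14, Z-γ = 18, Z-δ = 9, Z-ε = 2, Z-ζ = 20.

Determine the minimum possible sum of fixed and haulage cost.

355

Open {H-β, H-δ}: assign each demand point to its cheapest open site.
  Z-α→H-δ 9×4=36, Z-β→H-δ 14×4=56, Z-γ→H-β 18×5=90, Z-δ→H-δ 9×10=90, Z-ε→H-δ 2×7=14, Z-ζ→H-β 20×2=40
  haulage cost 326, fixed 29 → total 355.
Compare {H-β, H-γ, H-δ}: haulage cost 298 + fixed 58 = 356.
Compare {H-α, H-β, H-δ}: haulage cost 326 + fixed 73 = 399.
Compare {H-α, H-β, H-γ, H-δ}: haulage cost 298 + fixed 102 = 400.
All other subsets cost ≥ 356. Minimum total cost: 355.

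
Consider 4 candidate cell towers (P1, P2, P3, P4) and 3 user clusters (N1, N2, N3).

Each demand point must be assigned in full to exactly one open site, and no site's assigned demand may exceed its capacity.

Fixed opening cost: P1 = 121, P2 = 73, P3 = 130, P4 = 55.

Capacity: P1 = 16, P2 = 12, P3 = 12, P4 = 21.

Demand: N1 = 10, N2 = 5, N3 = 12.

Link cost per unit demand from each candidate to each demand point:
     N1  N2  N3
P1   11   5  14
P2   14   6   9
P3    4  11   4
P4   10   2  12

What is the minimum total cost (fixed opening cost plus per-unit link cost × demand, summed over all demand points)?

Open {P3, P4}; cheapest assignment that respects the capacities:
  P3 (cap 12, load 12): N3 — cost 12×4 = 48
  P4 (cap 21, load 15): N1, N2 — cost 10×10 + 5×2 = 110
  Shipping 158, fixed 185 → total 343.
  Any other capacity-feasible assignment to {P3, P4} ships for at least 158.
Compare {P2, P4}: its best feasible assignment gives total 346.
Compare {P2, P3, P4}: its best feasible assignment gives total 416.
Every other set of open sites that can feasibly serve all demand totals ≥ 346 even under its best assignment. Minimum: 343.

343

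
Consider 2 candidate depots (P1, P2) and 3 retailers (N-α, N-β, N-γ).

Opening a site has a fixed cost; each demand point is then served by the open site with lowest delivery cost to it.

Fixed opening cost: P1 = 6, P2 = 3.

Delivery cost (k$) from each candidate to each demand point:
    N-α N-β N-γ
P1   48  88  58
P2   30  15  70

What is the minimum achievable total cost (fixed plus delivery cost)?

Open {P1, P2}: assign each demand point to its cheapest open site.
  N-α→P2 30, N-β→P2 15, N-γ→P1 58
  delivery cost 103, fixed 9 → total 112.
Compare {P2}: delivery cost 115 + fixed 3 = 118.
Compare {P1}: delivery cost 194 + fixed 6 = 200.

112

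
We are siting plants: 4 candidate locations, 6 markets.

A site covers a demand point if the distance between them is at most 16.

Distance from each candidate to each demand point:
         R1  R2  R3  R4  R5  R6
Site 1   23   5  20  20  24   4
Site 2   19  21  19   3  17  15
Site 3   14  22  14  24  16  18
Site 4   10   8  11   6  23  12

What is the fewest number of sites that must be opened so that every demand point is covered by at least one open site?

2

Coverage sets (demand points within 16 of each site):
  Site 1: {R2, R6}
  Site 2: {R4, R6}
  Site 3: {R1, R3, R5}
  Site 4: {R1, R2, R3, R4, R6}
No single site covers all 6 demand points.
But {Site 3, Site 4} covers everything, so the minimum is 2.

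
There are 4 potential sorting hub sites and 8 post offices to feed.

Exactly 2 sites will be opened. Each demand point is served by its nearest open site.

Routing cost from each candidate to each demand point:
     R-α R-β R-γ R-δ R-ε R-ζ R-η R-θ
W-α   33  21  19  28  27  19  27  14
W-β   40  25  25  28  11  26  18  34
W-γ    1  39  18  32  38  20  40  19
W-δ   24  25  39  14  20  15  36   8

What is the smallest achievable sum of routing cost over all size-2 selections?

137

Open {W-γ, W-δ}.
  R-α→W-γ 1, R-β→W-δ 25, R-γ→W-γ 18, R-δ→W-δ 14, R-ε→W-δ 20, R-ζ→W-δ 15, R-η→W-δ 36, R-θ→W-δ 8  ⇒ total 137.
Compare {W-β, W-γ}: total 140.
Compare {W-β, W-δ}: total 140.
No size-2 selection does better; minimum is 137.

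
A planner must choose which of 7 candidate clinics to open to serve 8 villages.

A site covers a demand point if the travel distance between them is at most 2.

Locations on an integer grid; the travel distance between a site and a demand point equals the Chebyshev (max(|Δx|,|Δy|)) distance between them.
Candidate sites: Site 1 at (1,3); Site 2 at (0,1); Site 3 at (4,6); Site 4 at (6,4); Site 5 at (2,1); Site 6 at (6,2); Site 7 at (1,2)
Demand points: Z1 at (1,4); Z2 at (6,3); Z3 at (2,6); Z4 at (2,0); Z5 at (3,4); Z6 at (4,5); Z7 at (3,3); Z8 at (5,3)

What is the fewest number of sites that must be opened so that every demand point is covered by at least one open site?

3

Coverage sets (demand points within 2 of each site):
  Site 1: {Z1, Z5, Z7}
  Site 2: {Z4}
  Site 3: {Z3, Z5, Z6}
  Site 4: {Z2, Z6, Z8}
  Site 5: {Z4, Z7}
  Site 6: {Z2, Z8}
  Site 7: {Z1, Z4, Z5, Z7}
No 2 sites suffice: every size-2 union leaves at least one demand point uncovered.
But {Site 3, Site 4, Site 7} covers everything, so the minimum is 3.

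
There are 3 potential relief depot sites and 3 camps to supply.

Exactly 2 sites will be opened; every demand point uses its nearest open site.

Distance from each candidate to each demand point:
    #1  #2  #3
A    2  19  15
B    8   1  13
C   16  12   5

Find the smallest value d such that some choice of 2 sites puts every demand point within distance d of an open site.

Open {B, C}.
  Farthest demand point is #1 at distance 8 (to B); all others are ≤ 8.
With {A, C} the worst case is 12.
With {A, B} the worst case is 13.
No size-2 selection achieves below 8.

8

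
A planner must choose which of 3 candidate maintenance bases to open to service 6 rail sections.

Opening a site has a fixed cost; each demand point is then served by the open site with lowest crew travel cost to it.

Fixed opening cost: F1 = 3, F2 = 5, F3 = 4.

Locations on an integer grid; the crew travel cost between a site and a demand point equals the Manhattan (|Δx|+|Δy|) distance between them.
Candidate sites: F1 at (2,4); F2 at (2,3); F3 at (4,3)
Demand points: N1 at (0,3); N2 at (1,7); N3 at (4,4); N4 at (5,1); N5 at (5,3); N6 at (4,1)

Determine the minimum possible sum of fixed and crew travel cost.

Open {F1, F3}: assign each demand point to its cheapest open site.
  N1→F1 3, N2→F1 4, N3→F3 1, N4→F3 3, N5→F3 1, N6→F3 2
  crew travel cost 14, fixed 7 → total 21.
Compare {F3}: crew travel cost 18 + fixed 4 = 22.
Compare {F2, F3}: crew travel cost 14 + fixed 9 = 23.
Compare {F1, F2, F3}: crew travel cost 13 + fixed 12 = 25.
All other subsets cost ≥ 22. Minimum total cost: 21.

21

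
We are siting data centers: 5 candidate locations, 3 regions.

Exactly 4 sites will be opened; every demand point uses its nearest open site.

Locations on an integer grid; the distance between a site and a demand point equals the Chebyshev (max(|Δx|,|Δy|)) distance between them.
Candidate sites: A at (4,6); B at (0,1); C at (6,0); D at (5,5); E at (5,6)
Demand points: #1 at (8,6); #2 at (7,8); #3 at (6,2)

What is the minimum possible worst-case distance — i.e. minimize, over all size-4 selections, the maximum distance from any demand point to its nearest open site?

Open {A, B, C, D}.
  Farthest demand point is #1 at distance 3 (to D); all others are ≤ 3.
With {A, B, C, E} the worst case is 3.
With {A, B, D, E} the worst case is 3.
No size-4 selection achieves below 3.

3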